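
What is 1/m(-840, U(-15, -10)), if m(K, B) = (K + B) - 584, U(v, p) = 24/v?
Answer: -5/7128 ≈ -0.00070146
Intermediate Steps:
m(K, B) = -584 + B + K (m(K, B) = (B + K) - 584 = -584 + B + K)
1/m(-840, U(-15, -10)) = 1/(-584 + 24/(-15) - 840) = 1/(-584 + 24*(-1/15) - 840) = 1/(-584 - 8/5 - 840) = 1/(-7128/5) = -5/7128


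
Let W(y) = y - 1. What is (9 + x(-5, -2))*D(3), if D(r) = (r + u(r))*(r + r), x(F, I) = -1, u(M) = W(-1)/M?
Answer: 112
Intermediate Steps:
W(y) = -1 + y
u(M) = -2/M (u(M) = (-1 - 1)/M = -2/M)
D(r) = 2*r*(r - 2/r) (D(r) = (r - 2/r)*(r + r) = (r - 2/r)*(2*r) = 2*r*(r - 2/r))
(9 + x(-5, -2))*D(3) = (9 - 1)*(-4 + 2*3²) = 8*(-4 + 2*9) = 8*(-4 + 18) = 8*14 = 112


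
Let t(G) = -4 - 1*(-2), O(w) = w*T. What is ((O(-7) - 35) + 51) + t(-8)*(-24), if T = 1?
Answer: 57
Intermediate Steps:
O(w) = w (O(w) = w*1 = w)
t(G) = -2 (t(G) = -4 + 2 = -2)
((O(-7) - 35) + 51) + t(-8)*(-24) = ((-7 - 35) + 51) - 2*(-24) = (-42 + 51) + 48 = 9 + 48 = 57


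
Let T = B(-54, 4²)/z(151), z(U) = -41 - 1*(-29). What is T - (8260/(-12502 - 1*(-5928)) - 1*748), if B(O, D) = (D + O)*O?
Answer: 1900729/3287 ≈ 578.26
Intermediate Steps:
B(O, D) = O*(D + O)
z(U) = -12 (z(U) = -41 + 29 = -12)
T = -171 (T = -54*(4² - 54)/(-12) = -54*(16 - 54)*(-1/12) = -54*(-38)*(-1/12) = 2052*(-1/12) = -171)
T - (8260/(-12502 - 1*(-5928)) - 1*748) = -171 - (8260/(-12502 - 1*(-5928)) - 1*748) = -171 - (8260/(-12502 + 5928) - 748) = -171 - (8260/(-6574) - 748) = -171 - (8260*(-1/6574) - 748) = -171 - (-4130/3287 - 748) = -171 - 1*(-2462806/3287) = -171 + 2462806/3287 = 1900729/3287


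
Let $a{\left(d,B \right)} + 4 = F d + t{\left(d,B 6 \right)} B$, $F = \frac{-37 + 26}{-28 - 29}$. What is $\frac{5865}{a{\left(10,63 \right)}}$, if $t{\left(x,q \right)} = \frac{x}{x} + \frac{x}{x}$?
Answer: $\frac{334305}{7064} \approx 47.325$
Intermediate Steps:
$F = \frac{11}{57}$ ($F = - \frac{11}{-57} = \left(-11\right) \left(- \frac{1}{57}\right) = \frac{11}{57} \approx 0.19298$)
$t{\left(x,q \right)} = 2$ ($t{\left(x,q \right)} = 1 + 1 = 2$)
$a{\left(d,B \right)} = -4 + 2 B + \frac{11 d}{57}$ ($a{\left(d,B \right)} = -4 + \left(\frac{11 d}{57} + 2 B\right) = -4 + \left(2 B + \frac{11 d}{57}\right) = -4 + 2 B + \frac{11 d}{57}$)
$\frac{5865}{a{\left(10,63 \right)}} = \frac{5865}{-4 + 2 \cdot 63 + \frac{11}{57} \cdot 10} = \frac{5865}{-4 + 126 + \frac{110}{57}} = \frac{5865}{\frac{7064}{57}} = 5865 \cdot \frac{57}{7064} = \frac{334305}{7064}$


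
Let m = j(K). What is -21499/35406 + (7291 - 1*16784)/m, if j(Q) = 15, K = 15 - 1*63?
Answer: -112143881/177030 ≈ -633.47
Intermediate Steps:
K = -48 (K = 15 - 63 = -48)
m = 15
-21499/35406 + (7291 - 1*16784)/m = -21499/35406 + (7291 - 1*16784)/15 = -21499*1/35406 + (7291 - 16784)*(1/15) = -21499/35406 - 9493*1/15 = -21499/35406 - 9493/15 = -112143881/177030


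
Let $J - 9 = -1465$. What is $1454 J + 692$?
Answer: $-2116332$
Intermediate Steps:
$J = -1456$ ($J = 9 - 1465 = -1456$)
$1454 J + 692 = 1454 \left(-1456\right) + 692 = -2117024 + 692 = -2116332$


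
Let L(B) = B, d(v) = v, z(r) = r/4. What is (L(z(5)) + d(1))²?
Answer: 81/16 ≈ 5.0625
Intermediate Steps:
z(r) = r/4 (z(r) = r*(¼) = r/4)
(L(z(5)) + d(1))² = ((¼)*5 + 1)² = (5/4 + 1)² = (9/4)² = 81/16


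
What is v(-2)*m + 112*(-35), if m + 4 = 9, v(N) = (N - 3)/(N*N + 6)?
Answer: -7845/2 ≈ -3922.5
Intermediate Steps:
v(N) = (-3 + N)/(6 + N**2) (v(N) = (-3 + N)/(N**2 + 6) = (-3 + N)/(6 + N**2))
m = 5 (m = -4 + 9 = 5)
v(-2)*m + 112*(-35) = ((-3 - 2)/(6 + (-2)**2))*5 + 112*(-35) = (-5/(6 + 4))*5 - 3920 = (-5/10)*5 - 3920 = ((1/10)*(-5))*5 - 3920 = -1/2*5 - 3920 = -5/2 - 3920 = -7845/2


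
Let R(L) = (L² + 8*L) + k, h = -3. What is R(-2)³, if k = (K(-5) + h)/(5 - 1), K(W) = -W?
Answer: -12167/8 ≈ -1520.9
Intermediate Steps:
k = ½ (k = (-1*(-5) - 3)/(5 - 1) = (5 - 3)/4 = 2*(¼) = ½ ≈ 0.50000)
R(L) = ½ + L² + 8*L (R(L) = (L² + 8*L) + ½ = ½ + L² + 8*L)
R(-2)³ = (½ + (-2)² + 8*(-2))³ = (½ + 4 - 16)³ = (-23/2)³ = -12167/8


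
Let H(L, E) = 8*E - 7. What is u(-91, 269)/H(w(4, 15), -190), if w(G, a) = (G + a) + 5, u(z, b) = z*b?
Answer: 24479/1527 ≈ 16.031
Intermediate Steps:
u(z, b) = b*z
w(G, a) = 5 + G + a
H(L, E) = -7 + 8*E
u(-91, 269)/H(w(4, 15), -190) = (269*(-91))/(-7 + 8*(-190)) = -24479/(-7 - 1520) = -24479/(-1527) = -24479*(-1/1527) = 24479/1527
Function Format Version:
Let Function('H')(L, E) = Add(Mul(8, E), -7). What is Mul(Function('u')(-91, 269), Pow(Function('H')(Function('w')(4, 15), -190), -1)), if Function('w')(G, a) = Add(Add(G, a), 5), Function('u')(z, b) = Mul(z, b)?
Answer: Rational(24479, 1527) ≈ 16.031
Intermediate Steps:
Function('u')(z, b) = Mul(b, z)
Function('w')(G, a) = Add(5, G, a)
Function('H')(L, E) = Add(-7, Mul(8, E))
Mul(Function('u')(-91, 269), Pow(Function('H')(Function('w')(4, 15), -190), -1)) = Mul(Mul(269, -91), Pow(Add(-7, Mul(8, -190)), -1)) = Mul(-24479, Pow(Add(-7, -1520), -1)) = Mul(-24479, Pow(-1527, -1)) = Mul(-24479, Rational(-1, 1527)) = Rational(24479, 1527)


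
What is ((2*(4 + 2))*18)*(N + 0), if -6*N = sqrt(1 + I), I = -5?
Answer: -72*I ≈ -72.0*I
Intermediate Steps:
N = -I/3 (N = -sqrt(1 - 5)/6 = -I/3 ≈ -0.33333*I)
((2*(4 + 2))*18)*(N + 0) = ((2*(4 + 2))*18)*(-I/3 + 0) = ((2*6)*18)*(-I/3) = (12*18)*(-I/3) = 216*(-I/3) = -72*I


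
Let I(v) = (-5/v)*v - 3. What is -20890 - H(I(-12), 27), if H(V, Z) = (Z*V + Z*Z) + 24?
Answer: -21427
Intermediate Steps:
I(v) = -8 (I(v) = -5 - 3 = -8)
H(V, Z) = 24 + Z² + V*Z (H(V, Z) = (V*Z + Z²) + 24 = (Z² + V*Z) + 24 = 24 + Z² + V*Z)
-20890 - H(I(-12), 27) = -20890 - (24 + 27² - 8*27) = -20890 - (24 + 729 - 216) = -20890 - 1*537 = -20890 - 537 = -21427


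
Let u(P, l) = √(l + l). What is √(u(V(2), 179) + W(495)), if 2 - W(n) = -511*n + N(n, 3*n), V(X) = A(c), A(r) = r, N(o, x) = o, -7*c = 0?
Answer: √(252452 + √358) ≈ 502.46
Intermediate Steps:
c = 0 (c = -⅐*0 = 0)
V(X) = 0
u(P, l) = √2*√l (u(P, l) = √(2*l) = √2*√l)
W(n) = 2 + 510*n (W(n) = 2 - (-511*n + n) = 2 - (-510)*n = 2 + 510*n)
√(u(V(2), 179) + W(495)) = √(√2*√179 + (2 + 510*495)) = √(√358 + (2 + 252450)) = √(√358 + 252452) = √(252452 + √358)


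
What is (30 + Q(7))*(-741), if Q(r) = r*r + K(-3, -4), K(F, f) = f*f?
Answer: -70395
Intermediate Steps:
K(F, f) = f²
Q(r) = 16 + r² (Q(r) = r*r + (-4)² = r² + 16 = 16 + r²)
(30 + Q(7))*(-741) = (30 + (16 + 7²))*(-741) = (30 + (16 + 49))*(-741) = (30 + 65)*(-741) = 95*(-741) = -70395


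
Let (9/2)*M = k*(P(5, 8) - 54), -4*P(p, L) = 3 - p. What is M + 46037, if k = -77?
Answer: 422572/9 ≈ 46952.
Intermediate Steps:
P(p, L) = -¾ + p/4 (P(p, L) = -(3 - p)/4 = -¾ + p/4)
M = 8239/9 (M = 2*(-77*((-¾ + (¼)*5) - 54))/9 = 2*(-77*((-¾ + 5/4) - 54))/9 = 2*(-77*(½ - 54))/9 = 2*(-77*(-107/2))/9 = (2/9)*(8239/2) = 8239/9 ≈ 915.44)
M + 46037 = 8239/9 + 46037 = 422572/9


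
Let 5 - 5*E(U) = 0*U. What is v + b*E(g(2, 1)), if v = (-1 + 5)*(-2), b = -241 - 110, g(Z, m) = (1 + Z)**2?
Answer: -359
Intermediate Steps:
b = -351
E(U) = 1 (E(U) = 1 - 0*U = 1 - 1/5*0 = 1 + 0 = 1)
v = -8 (v = 4*(-2) = -8)
v + b*E(g(2, 1)) = -8 - 351*1 = -8 - 351 = -359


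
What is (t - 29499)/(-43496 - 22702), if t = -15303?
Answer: 7467/11033 ≈ 0.67679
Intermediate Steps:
(t - 29499)/(-43496 - 22702) = (-15303 - 29499)/(-43496 - 22702) = -44802/(-66198) = -44802*(-1/66198) = 7467/11033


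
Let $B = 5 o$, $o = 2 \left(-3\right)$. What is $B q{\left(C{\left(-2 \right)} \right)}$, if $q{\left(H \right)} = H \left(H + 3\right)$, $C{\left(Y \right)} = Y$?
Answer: $60$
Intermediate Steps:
$q{\left(H \right)} = H \left(3 + H\right)$
$o = -6$
$B = -30$ ($B = 5 \left(-6\right) = -30$)
$B q{\left(C{\left(-2 \right)} \right)} = - 30 \left(- 2 \left(3 - 2\right)\right) = - 30 \left(\left(-2\right) 1\right) = \left(-30\right) \left(-2\right) = 60$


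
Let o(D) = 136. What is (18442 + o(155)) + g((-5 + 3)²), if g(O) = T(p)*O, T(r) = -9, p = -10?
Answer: 18542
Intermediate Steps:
g(O) = -9*O
(18442 + o(155)) + g((-5 + 3)²) = (18442 + 136) - 9*(-5 + 3)² = 18578 - 9*(-2)² = 18578 - 9*4 = 18578 - 36 = 18542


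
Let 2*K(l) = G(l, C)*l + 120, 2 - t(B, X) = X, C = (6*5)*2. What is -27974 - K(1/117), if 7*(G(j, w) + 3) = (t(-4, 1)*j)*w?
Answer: -1790867189/63882 ≈ -28034.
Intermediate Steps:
C = 60 (C = 30*2 = 60)
t(B, X) = 2 - X
G(j, w) = -3 + j*w/7 (G(j, w) = -3 + (((2 - 1*1)*j)*w)/7 = -3 + (((2 - 1)*j)*w)/7 = -3 + ((1*j)*w)/7 = -3 + (j*w)/7 = -3 + j*w/7)
K(l) = 60 + l*(-3 + 60*l/7)/2 (K(l) = ((-3 + (⅐)*l*60)*l + 120)/2 = ((-3 + 60*l/7)*l + 120)/2 = (l*(-3 + 60*l/7) + 120)/2 = (120 + l*(-3 + 60*l/7))/2 = 60 + l*(-3 + 60*l/7)/2)
-27974 - K(1/117) = -27974 - (60 + (3/14)*(-7 + 20/117)/117) = -27974 - (60 + (3/14)*(1/117)*(-7 + 20*(1/117))) = -27974 - (60 + (3/14)*(1/117)*(-7 + 20/117)) = -27974 - (60 + (3/14)*(1/117)*(-799/117)) = -27974 - (60 - 799/63882) = -27974 - 1*3832121/63882 = -27974 - 3832121/63882 = -1790867189/63882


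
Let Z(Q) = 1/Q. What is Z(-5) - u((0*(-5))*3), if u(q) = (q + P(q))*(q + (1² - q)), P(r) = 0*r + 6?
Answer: -31/5 ≈ -6.2000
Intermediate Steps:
P(r) = 6 (P(r) = 0 + 6 = 6)
u(q) = 6 + q (u(q) = (q + 6)*(q + (1² - q)) = (6 + q)*(q + (1 - q)) = (6 + q)*1 = 6 + q)
Z(-5) - u((0*(-5))*3) = 1/(-5) - (6 + (0*(-5))*3) = -⅕ - (6 + 0*3) = -⅕ - (6 + 0) = -⅕ - 1*6 = -⅕ - 6 = -31/5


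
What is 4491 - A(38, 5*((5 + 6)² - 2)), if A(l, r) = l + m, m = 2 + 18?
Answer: 4433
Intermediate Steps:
m = 20
A(l, r) = 20 + l (A(l, r) = l + 20 = 20 + l)
4491 - A(38, 5*((5 + 6)² - 2)) = 4491 - (20 + 38) = 4491 - 1*58 = 4491 - 58 = 4433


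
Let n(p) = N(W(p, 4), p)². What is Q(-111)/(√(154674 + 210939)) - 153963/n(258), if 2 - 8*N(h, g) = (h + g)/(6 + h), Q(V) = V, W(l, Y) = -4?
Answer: -9853632/15625 - 37*√365613/121871 ≈ -630.82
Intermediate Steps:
N(h, g) = ¼ - (g + h)/(8*(6 + h)) (N(h, g) = ¼ - (h + g)/(8*(6 + h)) = ¼ - (g + h)/(8*(6 + h)))
n(p) = (½ - p/16)² (n(p) = ((12 - 4 - p)/(8*(6 - 4)))² = ((⅛)*(8 - p)/2)² = ((⅛)*(½)*(8 - p))² = (½ - p/16)²)
Q(-111)/(√(154674 + 210939)) - 153963/n(258) = -111/√(154674 + 210939) - 153963*256/(-8 + 258)² = -111*√365613/365613 - 153963/((1/256)*250²) = -37*√365613/121871 - 153963/((1/256)*62500) = -37*√365613/121871 - 153963/15625/64 = -37*√365613/121871 - 153963*64/15625 = -37*√365613/121871 - 9853632/15625 = -9853632/15625 - 37*√365613/121871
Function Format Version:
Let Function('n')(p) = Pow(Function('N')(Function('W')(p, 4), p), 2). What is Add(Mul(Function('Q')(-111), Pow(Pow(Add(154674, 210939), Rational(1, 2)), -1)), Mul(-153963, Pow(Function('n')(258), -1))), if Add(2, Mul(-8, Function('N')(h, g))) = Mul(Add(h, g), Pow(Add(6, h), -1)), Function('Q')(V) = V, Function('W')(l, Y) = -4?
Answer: Add(Rational(-9853632, 15625), Mul(Rational(-37, 121871), Pow(365613, Rational(1, 2)))) ≈ -630.82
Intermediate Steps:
Function('N')(h, g) = Add(Rational(1, 4), Mul(Rational(-1, 8), Pow(Add(6, h), -1), Add(g, h))) (Function('N')(h, g) = Add(Rational(1, 4), Mul(Rational(-1, 8), Mul(Add(h, g), Pow(Add(6, h), -1)))) = Add(Rational(1, 4), Mul(Rational(-1, 8), Mul(Add(g, h), Pow(Add(6, h), -1)))) = Add(Rational(1, 4), Mul(Rational(-1, 8), Mul(Pow(Add(6, h), -1), Add(g, h)))) = Add(Rational(1, 4), Mul(Rational(-1, 8), Pow(Add(6, h), -1), Add(g, h))))
Function('n')(p) = Pow(Add(Rational(1, 2), Mul(Rational(-1, 16), p)), 2) (Function('n')(p) = Pow(Mul(Rational(1, 8), Pow(Add(6, -4), -1), Add(12, -4, Mul(-1, p))), 2) = Pow(Mul(Rational(1, 8), Pow(2, -1), Add(8, Mul(-1, p))), 2) = Pow(Mul(Rational(1, 8), Rational(1, 2), Add(8, Mul(-1, p))), 2) = Pow(Add(Rational(1, 2), Mul(Rational(-1, 16), p)), 2))
Add(Mul(Function('Q')(-111), Pow(Pow(Add(154674, 210939), Rational(1, 2)), -1)), Mul(-153963, Pow(Function('n')(258), -1))) = Add(Mul(-111, Pow(Pow(Add(154674, 210939), Rational(1, 2)), -1)), Mul(-153963, Pow(Mul(Rational(1, 256), Pow(Add(-8, 258), 2)), -1))) = Add(Mul(-111, Pow(Pow(365613, Rational(1, 2)), -1)), Mul(-153963, Pow(Mul(Rational(1, 256), Pow(250, 2)), -1))) = Add(Mul(-111, Mul(Rational(1, 365613), Pow(365613, Rational(1, 2)))), Mul(-153963, Pow(Mul(Rational(1, 256), 62500), -1))) = Add(Mul(Rational(-37, 121871), Pow(365613, Rational(1, 2))), Mul(-153963, Pow(Rational(15625, 64), -1))) = Add(Mul(Rational(-37, 121871), Pow(365613, Rational(1, 2))), Mul(-153963, Rational(64, 15625))) = Add(Mul(Rational(-37, 121871), Pow(365613, Rational(1, 2))), Rational(-9853632, 15625)) = Add(Rational(-9853632, 15625), Mul(Rational(-37, 121871), Pow(365613, Rational(1, 2))))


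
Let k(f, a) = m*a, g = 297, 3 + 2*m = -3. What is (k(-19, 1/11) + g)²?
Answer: 10653696/121 ≈ 88047.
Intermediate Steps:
m = -3 (m = -3/2 + (½)*(-3) = -3/2 - 3/2 = -3)
k(f, a) = -3*a
(k(-19, 1/11) + g)² = (-3/11 + 297)² = (3264/11)² = 10653696/121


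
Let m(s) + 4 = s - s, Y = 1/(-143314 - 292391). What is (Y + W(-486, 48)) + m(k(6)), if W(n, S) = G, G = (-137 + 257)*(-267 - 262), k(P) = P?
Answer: -27660296221/435705 ≈ -63484.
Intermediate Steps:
Y = -1/435705 (Y = 1/(-435705) = -1/435705 ≈ -2.2951e-6)
G = -63480 (G = 120*(-529) = -63480)
W(n, S) = -63480
m(s) = -4 (m(s) = -4 + (s - s) = -4 + 0 = -4)
(Y + W(-486, 48)) + m(k(6)) = (-1/435705 - 63480) - 4 = -27658553401/435705 - 4 = -27660296221/435705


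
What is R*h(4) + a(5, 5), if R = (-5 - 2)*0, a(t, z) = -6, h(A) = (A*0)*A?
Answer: -6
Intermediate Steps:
h(A) = 0 (h(A) = 0*A = 0)
R = 0 (R = -7*0 = 0)
R*h(4) + a(5, 5) = 0*0 - 6 = 0 - 6 = -6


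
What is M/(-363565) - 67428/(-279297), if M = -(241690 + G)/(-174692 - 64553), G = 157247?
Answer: 651650084108179/2699284737753025 ≈ 0.24142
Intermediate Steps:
M = 398937/239245 (M = -(241690 + 157247)/(-174692 - 64553) = -398937/(-239245) = -398937*(-1)/239245 = -1*(-398937/239245) = 398937/239245 ≈ 1.6675)
M/(-363565) - 67428/(-279297) = (398937/239245)/(-363565) - 67428/(-279297) = (398937/239245)*(-1/363565) - 67428*(-1/279297) = -398937/86981108425 + 7492/31033 = 651650084108179/2699284737753025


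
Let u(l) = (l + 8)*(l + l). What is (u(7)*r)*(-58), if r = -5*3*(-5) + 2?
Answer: -937860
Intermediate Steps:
u(l) = 2*l*(8 + l) (u(l) = (8 + l)*(2*l) = 2*l*(8 + l))
r = 77 (r = -15*(-5) + 2 = 75 + 2 = 77)
(u(7)*r)*(-58) = ((2*7*(8 + 7))*77)*(-58) = ((2*7*15)*77)*(-58) = (210*77)*(-58) = 16170*(-58) = -937860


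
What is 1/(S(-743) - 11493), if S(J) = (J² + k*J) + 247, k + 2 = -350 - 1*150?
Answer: 1/913789 ≈ 1.0943e-6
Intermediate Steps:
k = -502 (k = -2 + (-350 - 1*150) = -2 + (-350 - 150) = -2 - 500 = -502)
S(J) = 247 + J² - 502*J (S(J) = (J² - 502*J) + 247 = 247 + J² - 502*J)
1/(S(-743) - 11493) = 1/((247 + (-743)² - 502*(-743)) - 11493) = 1/((247 + 552049 + 372986) - 11493) = 1/(925282 - 11493) = 1/913789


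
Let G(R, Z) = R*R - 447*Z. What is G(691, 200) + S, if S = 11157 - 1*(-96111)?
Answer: 495349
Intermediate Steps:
G(R, Z) = R**2 - 447*Z
S = 107268 (S = 11157 + 96111 = 107268)
G(691, 200) + S = (691**2 - 447*200) + 107268 = (477481 - 89400) + 107268 = 388081 + 107268 = 495349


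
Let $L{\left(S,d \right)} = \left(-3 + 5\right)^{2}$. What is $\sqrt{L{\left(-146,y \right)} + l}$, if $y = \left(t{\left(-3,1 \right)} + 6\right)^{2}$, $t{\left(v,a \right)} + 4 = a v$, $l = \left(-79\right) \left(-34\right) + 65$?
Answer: $\sqrt{2755} \approx 52.488$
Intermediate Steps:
$l = 2751$ ($l = 2686 + 65 = 2751$)
$t{\left(v,a \right)} = -4 + a v$
$y = 1$ ($y = \left(\left(-4 + 1 \left(-3\right)\right) + 6\right)^{2} = \left(\left(-4 - 3\right) + 6\right)^{2} = \left(-7 + 6\right)^{2} = \left(-1\right)^{2} = 1$)
$L{\left(S,d \right)} = 4$ ($L{\left(S,d \right)} = 2^{2} = 4$)
$\sqrt{L{\left(-146,y \right)} + l} = \sqrt{4 + 2751} = \sqrt{2755}$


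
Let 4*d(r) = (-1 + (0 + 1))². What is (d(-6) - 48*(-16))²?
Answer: 589824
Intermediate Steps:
d(r) = 0 (d(r) = (-1 + (0 + 1))²/4 = (-1 + 1)²/4 = (¼)*0² = (¼)*0 = 0)
(d(-6) - 48*(-16))² = (0 - 48*(-16))² = (0 + 768)² = 768² = 589824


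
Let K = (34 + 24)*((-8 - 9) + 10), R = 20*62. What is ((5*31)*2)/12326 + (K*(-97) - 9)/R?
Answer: 242847999/7642120 ≈ 31.778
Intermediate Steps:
R = 1240
K = -406 (K = 58*(-17 + 10) = 58*(-7) = -406)
((5*31)*2)/12326 + (K*(-97) - 9)/R = ((5*31)*2)/12326 + (-406*(-97) - 9)/1240 = (155*2)*(1/12326) + (39382 - 9)*(1/1240) = 310*(1/12326) + 39373*(1/1240) = 155/6163 + 39373/1240 = 242847999/7642120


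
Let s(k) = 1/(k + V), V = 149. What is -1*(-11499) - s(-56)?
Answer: 1069406/93 ≈ 11499.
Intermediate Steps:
s(k) = 1/(149 + k) (s(k) = 1/(k + 149) = 1/(149 + k))
-1*(-11499) - s(-56) = -1*(-11499) - 1/(149 - 56) = 11499 - 1/93 = 1069406/93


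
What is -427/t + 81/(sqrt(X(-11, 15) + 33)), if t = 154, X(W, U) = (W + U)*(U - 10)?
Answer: -61/22 + 81*sqrt(53)/53 ≈ 8.3535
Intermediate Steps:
X(W, U) = (-10 + U)*(U + W) (X(W, U) = (U + W)*(-10 + U) = (-10 + U)*(U + W))
-427/t + 81/(sqrt(X(-11, 15) + 33)) = -427/154 + 81/(sqrt((15**2 - 10*15 - 10*(-11) + 15*(-11)) + 33)) = -427*1/154 + 81/(sqrt((225 - 150 + 110 - 165) + 33)) = -61/22 + 81/(sqrt(20 + 33)) = -61/22 + 81/(sqrt(53)) = -61/22 + 81*(sqrt(53)/53) = -61/22 + 81*sqrt(53)/53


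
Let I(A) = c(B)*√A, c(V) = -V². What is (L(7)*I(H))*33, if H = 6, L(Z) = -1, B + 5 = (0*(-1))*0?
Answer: 825*√6 ≈ 2020.8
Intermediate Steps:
B = -5 (B = -5 + (0*(-1))*0 = -5 + 0*0 = -5 + 0 = -5)
I(A) = -25*√A (I(A) = (-1*(-5)²)*√A = (-1*25)*√A = -25*√A)
(L(7)*I(H))*33 = -(-25)*√6*33 = (25*√6)*33 = 825*√6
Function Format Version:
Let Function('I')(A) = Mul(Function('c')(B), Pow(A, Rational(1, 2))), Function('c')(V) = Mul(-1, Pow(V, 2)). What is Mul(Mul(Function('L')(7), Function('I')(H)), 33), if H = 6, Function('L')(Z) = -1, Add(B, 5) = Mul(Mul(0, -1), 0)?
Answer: Mul(825, Pow(6, Rational(1, 2))) ≈ 2020.8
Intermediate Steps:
B = -5 (B = Add(-5, Mul(Mul(0, -1), 0)) = Add(-5, Mul(0, 0)) = Add(-5, 0) = -5)
Function('I')(A) = Mul(-25, Pow(A, Rational(1, 2))) (Function('I')(A) = Mul(Mul(-1, Pow(-5, 2)), Pow(A, Rational(1, 2))) = Mul(Mul(-1, 25), Pow(A, Rational(1, 2))) = Mul(-25, Pow(A, Rational(1, 2))))
Mul(Mul(Function('L')(7), Function('I')(H)), 33) = Mul(Mul(-1, Mul(-25, Pow(6, Rational(1, 2)))), 33) = Mul(Mul(25, Pow(6, Rational(1, 2))), 33) = Mul(825, Pow(6, Rational(1, 2)))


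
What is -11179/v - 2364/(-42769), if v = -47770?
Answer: 591042931/2043075130 ≈ 0.28929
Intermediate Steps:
-11179/v - 2364/(-42769) = -11179/(-47770) - 2364/(-42769) = -11179*(-1/47770) - 2364*(-1/42769) = 11179/47770 + 2364/42769 = 591042931/2043075130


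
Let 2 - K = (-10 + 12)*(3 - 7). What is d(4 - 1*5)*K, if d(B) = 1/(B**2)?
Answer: 10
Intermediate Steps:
K = 10 (K = 2 - (-10 + 12)*(3 - 7) = 2 - 2*(-4) = 2 - 1*(-8) = 2 + 8 = 10)
d(B) = B**(-2)
d(4 - 1*5)*K = 10/(4 - 1*5)**2 = 10/(4 - 5)**2 = 10/(-1)**2 = 1*10 = 10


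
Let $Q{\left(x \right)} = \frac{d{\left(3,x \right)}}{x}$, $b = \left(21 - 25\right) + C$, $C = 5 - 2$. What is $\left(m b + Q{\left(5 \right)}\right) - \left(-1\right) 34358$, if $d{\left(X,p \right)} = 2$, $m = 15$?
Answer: $\frac{171717}{5} \approx 34343.0$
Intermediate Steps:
$C = 3$ ($C = 5 - 2 = 3$)
$b = -1$ ($b = \left(21 - 25\right) + 3 = -4 + 3 = -1$)
$Q{\left(x \right)} = \frac{2}{x}$
$\left(m b + Q{\left(5 \right)}\right) - \left(-1\right) 34358 = \left(15 \left(-1\right) + \frac{2}{5}\right) - \left(-1\right) 34358 = \left(-15 + 2 \cdot \frac{1}{5}\right) - -34358 = \left(-15 + \frac{2}{5}\right) + 34358 = - \frac{73}{5} + 34358 = \frac{171717}{5}$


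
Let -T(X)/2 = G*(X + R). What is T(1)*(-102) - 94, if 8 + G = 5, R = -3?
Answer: 1130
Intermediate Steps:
G = -3 (G = -8 + 5 = -3)
T(X) = -18 + 6*X (T(X) = -(-6)*(X - 3) = -(-6)*(-3 + X) = -2*(9 - 3*X) = -18 + 6*X)
T(1)*(-102) - 94 = (-18 + 6*1)*(-102) - 94 = (-18 + 6)*(-102) - 94 = -12*(-102) - 94 = 1224 - 94 = 1130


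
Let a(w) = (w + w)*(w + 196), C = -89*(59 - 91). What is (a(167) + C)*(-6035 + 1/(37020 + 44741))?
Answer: -61229435103060/81761 ≈ -7.4888e+8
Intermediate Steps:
C = 2848 (C = -89*(-32) = 2848)
a(w) = 2*w*(196 + w) (a(w) = (2*w)*(196 + w) = 2*w*(196 + w))
(a(167) + C)*(-6035 + 1/(37020 + 44741)) = (2*167*(196 + 167) + 2848)*(-6035 + 1/(37020 + 44741)) = (2*167*363 + 2848)*(-6035 + 1/81761) = (121242 + 2848)*(-6035 + 1/81761) = 124090*(-493427634/81761) = -61229435103060/81761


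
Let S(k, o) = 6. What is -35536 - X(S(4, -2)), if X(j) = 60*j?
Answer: -35896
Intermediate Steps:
-35536 - X(S(4, -2)) = -35536 - 60*6 = -35536 - 1*360 = -35536 - 360 = -35896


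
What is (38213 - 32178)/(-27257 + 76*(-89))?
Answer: -6035/34021 ≈ -0.17739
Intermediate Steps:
(38213 - 32178)/(-27257 + 76*(-89)) = 6035/(-27257 - 6764) = 6035/(-34021) = 6035*(-1/34021) = -6035/34021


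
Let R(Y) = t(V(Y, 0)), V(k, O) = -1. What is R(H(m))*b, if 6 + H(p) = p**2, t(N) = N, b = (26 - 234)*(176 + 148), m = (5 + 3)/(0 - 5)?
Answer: 67392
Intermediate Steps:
m = -8/5 (m = 8/(-5) = 8*(-1/5) = -8/5 ≈ -1.6000)
b = -67392 (b = -208*324 = -67392)
H(p) = -6 + p**2
R(Y) = -1
R(H(m))*b = -1*(-67392) = 67392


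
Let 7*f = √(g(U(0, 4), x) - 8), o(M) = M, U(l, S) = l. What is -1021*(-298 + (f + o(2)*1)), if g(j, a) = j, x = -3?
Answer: 302216 - 2042*I*√2/7 ≈ 3.0222e+5 - 412.55*I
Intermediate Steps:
f = 2*I*√2/7 (f = √(0 - 8)/7 = √(-8)/7 = (2*I*√2)/7 = 2*I*√2/7 ≈ 0.40406*I)
-1021*(-298 + (f + o(2)*1)) = -1021*(-298 + (2*I*√2/7 + 2*1)) = -1021*(-298 + (2*I*√2/7 + 2)) = -1021*(-298 + (2 + 2*I*√2/7)) = -1021*(-296 + 2*I*√2/7) = 302216 - 2042*I*√2/7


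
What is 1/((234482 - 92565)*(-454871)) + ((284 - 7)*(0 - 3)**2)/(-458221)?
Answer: -160932942231772/29579965307829247 ≈ -0.0054406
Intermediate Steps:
1/((234482 - 92565)*(-454871)) + ((284 - 7)*(0 - 3)**2)/(-458221) = -1/454871/141917 + (277*(-3)**2)*(-1/458221) = (1/141917)*(-1/454871) + (277*9)*(-1/458221) = -1/64553927707 + 2493*(-1/458221) = -1/64553927707 - 2493/458221 = -160932942231772/29579965307829247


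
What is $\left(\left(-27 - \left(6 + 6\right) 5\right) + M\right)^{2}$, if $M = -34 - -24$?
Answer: $9409$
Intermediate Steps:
$M = -10$ ($M = -34 + 24 = -10$)
$\left(\left(-27 - \left(6 + 6\right) 5\right) + M\right)^{2} = \left(\left(-27 - \left(6 + 6\right) 5\right) - 10\right)^{2} = \left(\left(-27 - 12 \cdot 5\right) - 10\right)^{2} = \left(\left(-27 - 60\right) - 10\right)^{2} = \left(-87 - 10\right)^{2} = \left(-97\right)^{2} = 9409$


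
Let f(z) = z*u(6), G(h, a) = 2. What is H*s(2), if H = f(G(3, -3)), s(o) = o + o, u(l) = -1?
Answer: -8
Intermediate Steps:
f(z) = -z (f(z) = z*(-1) = -z)
s(o) = 2*o
H = -2 (H = -1*2 = -2)
H*s(2) = -4*2 = -2*4 = -8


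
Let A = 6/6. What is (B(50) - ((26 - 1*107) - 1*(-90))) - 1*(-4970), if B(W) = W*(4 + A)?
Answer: 5211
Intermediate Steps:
A = 1 (A = 6*(1/6) = 1)
B(W) = 5*W (B(W) = W*(4 + 1) = W*5 = 5*W)
(B(50) - ((26 - 1*107) - 1*(-90))) - 1*(-4970) = (5*50 - ((26 - 1*107) - 1*(-90))) - 1*(-4970) = (250 - ((26 - 107) + 90)) + 4970 = (250 - (-81 + 90)) + 4970 = (250 - 1*9) + 4970 = (250 - 9) + 4970 = 241 + 4970 = 5211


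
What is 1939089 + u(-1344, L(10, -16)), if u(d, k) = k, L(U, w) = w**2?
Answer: 1939345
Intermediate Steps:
1939089 + u(-1344, L(10, -16)) = 1939089 + (-16)**2 = 1939089 + 256 = 1939345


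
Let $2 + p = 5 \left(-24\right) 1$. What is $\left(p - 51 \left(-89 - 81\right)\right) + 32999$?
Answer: $41547$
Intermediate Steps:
$p = -122$ ($p = -2 + 5 \left(-24\right) 1 = -2 - 120 = -122$)
$\left(p - 51 \left(-89 - 81\right)\right) + 32999 = \left(-122 - 51 \left(-89 - 81\right)\right) + 32999 = \left(-122 - -8670\right) + 32999 = \left(-122 + 8670\right) + 32999 = 8548 + 32999 = 41547$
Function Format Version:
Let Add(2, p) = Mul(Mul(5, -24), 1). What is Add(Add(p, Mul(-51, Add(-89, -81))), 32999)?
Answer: 41547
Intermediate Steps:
p = -122 (p = Add(-2, Mul(Mul(5, -24), 1)) = Add(-2, Mul(-120, 1)) = Add(-2, -120) = -122)
Add(Add(p, Mul(-51, Add(-89, -81))), 32999) = Add(Add(-122, Mul(-51, Add(-89, -81))), 32999) = Add(Add(-122, Mul(-51, -170)), 32999) = Add(Add(-122, 8670), 32999) = Add(8548, 32999) = 41547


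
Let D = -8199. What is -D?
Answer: 8199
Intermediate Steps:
-D = -1*(-8199) = 8199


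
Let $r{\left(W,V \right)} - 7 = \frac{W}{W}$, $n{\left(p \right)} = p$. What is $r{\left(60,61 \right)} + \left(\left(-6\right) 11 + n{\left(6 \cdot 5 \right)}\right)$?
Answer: $-28$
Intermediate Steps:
$r{\left(W,V \right)} = 8$ ($r{\left(W,V \right)} = 7 + \frac{W}{W} = 7 + 1 = 8$)
$r{\left(60,61 \right)} + \left(\left(-6\right) 11 + n{\left(6 \cdot 5 \right)}\right) = 8 + \left(\left(-6\right) 11 + 6 \cdot 5\right) = 8 + \left(-66 + 30\right) = 8 - 36 = -28$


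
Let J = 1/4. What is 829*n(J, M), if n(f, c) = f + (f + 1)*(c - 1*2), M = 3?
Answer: 2487/2 ≈ 1243.5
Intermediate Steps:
J = ¼ ≈ 0.25000
n(f, c) = f + (1 + f)*(-2 + c) (n(f, c) = f + (1 + f)*(c - 2) = f + (1 + f)*(-2 + c))
829*n(J, M) = 829*(-2 + 3 - 1*¼ + 3*(¼)) = 829*(-2 + 3 - ¼ + ¾) = 829*(3/2) = 2487/2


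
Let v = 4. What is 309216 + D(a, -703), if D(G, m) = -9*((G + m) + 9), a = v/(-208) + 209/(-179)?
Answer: 2936419719/9308 ≈ 3.1547e+5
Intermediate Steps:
a = -11047/9308 (a = 4/(-208) + 209/(-179) = 4*(-1/208) + 209*(-1/179) = -1/52 - 209/179 = -11047/9308 ≈ -1.1868)
D(G, m) = -81 - 9*G - 9*m (D(G, m) = -9*(9 + G + m) = -81 - 9*G - 9*m)
309216 + D(a, -703) = 309216 + (-81 - 9*(-11047/9308) - 9*(-703)) = 309216 + (-81 + 99423/9308 + 6327) = 309216 + 58237191/9308 = 2936419719/9308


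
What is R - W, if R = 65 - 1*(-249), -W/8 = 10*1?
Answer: 394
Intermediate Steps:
W = -80 ≈ -80.000
R = 314 (R = 65 + 249 = 314)
R - W = 314 - 1*(-80) = 314 + 80 = 394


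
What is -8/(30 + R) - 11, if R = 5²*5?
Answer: -1713/155 ≈ -11.052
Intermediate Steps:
R = 125 (R = 25*5 = 125)
-8/(30 + R) - 11 = -8/(30 + 125) - 11 = -8/155 - 11 = -1713/155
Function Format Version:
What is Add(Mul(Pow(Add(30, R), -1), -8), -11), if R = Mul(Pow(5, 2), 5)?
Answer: Rational(-1713, 155) ≈ -11.052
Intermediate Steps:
R = 125 (R = Mul(25, 5) = 125)
Add(Mul(Pow(Add(30, R), -1), -8), -11) = Add(Mul(Pow(Add(30, 125), -1), -8), -11) = Add(Mul(Pow(155, -1), -8), -11) = Add(Mul(Rational(1, 155), -8), -11) = Add(Rational(-8, 155), -11) = Rational(-1713, 155)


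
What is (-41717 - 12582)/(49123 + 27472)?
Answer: -54299/76595 ≈ -0.70891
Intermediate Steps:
(-41717 - 12582)/(49123 + 27472) = -54299/76595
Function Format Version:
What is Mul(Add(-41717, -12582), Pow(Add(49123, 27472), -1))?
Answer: Rational(-54299, 76595) ≈ -0.70891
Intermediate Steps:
Mul(Add(-41717, -12582), Pow(Add(49123, 27472), -1)) = Mul(-54299, Pow(76595, -1)) = Mul(-54299, Rational(1, 76595)) = Rational(-54299, 76595)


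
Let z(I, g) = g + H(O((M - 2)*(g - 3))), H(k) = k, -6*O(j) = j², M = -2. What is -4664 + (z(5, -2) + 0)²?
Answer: 460/9 ≈ 51.111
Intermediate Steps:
O(j) = -j²/6
z(I, g) = g - (12 - 4*g)²/6 (z(I, g) = g - (-2 - 2)²*(g - 3)²/6 = g - 16*(-3 + g)²/6 = g - (12 - 4*g)²/6)
-4664 + (z(5, -2) + 0)² = -4664 + ((-2 - 8*(-3 - 2)²/3) + 0)² = -4664 + ((-2 - 8/3*(-5)²) + 0)² = -4664 + ((-2 - 8/3*25) + 0)² = -4664 + ((-2 - 200/3) + 0)² = -4664 + (-206/3 + 0)² = -4664 + (-206/3)² = -4664 + 42436/9 = 460/9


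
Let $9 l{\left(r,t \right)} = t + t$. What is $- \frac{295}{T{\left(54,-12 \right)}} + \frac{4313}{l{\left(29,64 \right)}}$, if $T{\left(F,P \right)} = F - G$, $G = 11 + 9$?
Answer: $\frac{641009}{2176} \approx 294.58$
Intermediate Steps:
$G = 20$
$l{\left(r,t \right)} = \frac{2 t}{9}$ ($l{\left(r,t \right)} = \frac{t + t}{9} = \frac{2 t}{9}$)
$T{\left(F,P \right)} = -20 + F$ ($T{\left(F,P \right)} = F - 20 = -20 + F$)
$- \frac{295}{T{\left(54,-12 \right)}} + \frac{4313}{l{\left(29,64 \right)}} = - \frac{295}{-20 + 54} + \frac{4313}{\frac{2}{9} \cdot 64} = - \frac{295}{34} + \frac{4313}{\frac{128}{9}} = \left(-295\right) \frac{1}{34} + 4313 \cdot \frac{9}{128} = - \frac{295}{34} + \frac{38817}{128} = \frac{641009}{2176}$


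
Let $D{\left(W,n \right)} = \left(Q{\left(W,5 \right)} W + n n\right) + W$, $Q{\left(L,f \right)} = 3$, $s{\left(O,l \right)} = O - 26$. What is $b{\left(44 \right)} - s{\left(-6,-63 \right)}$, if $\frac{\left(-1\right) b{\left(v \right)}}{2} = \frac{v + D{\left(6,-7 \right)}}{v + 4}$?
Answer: $\frac{217}{8} \approx 27.125$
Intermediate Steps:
$s{\left(O,l \right)} = -26 + O$ ($s{\left(O,l \right)} = O - 26 = -26 + O$)
$D{\left(W,n \right)} = n^{2} + 4 W$ ($D{\left(W,n \right)} = \left(3 W + n n\right) + W = \left(3 W + n^{2}\right) + W = \left(n^{2} + 3 W\right) + W = n^{2} + 4 W$)
$b{\left(v \right)} = - \frac{2 \left(73 + v\right)}{4 + v}$ ($b{\left(v \right)} = - 2 \frac{v + \left(\left(-7\right)^{2} + 4 \cdot 6\right)}{v + 4} = - 2 \frac{v + \left(49 + 24\right)}{4 + v} = - 2 \frac{v + 73}{4 + v} = - 2 \frac{73 + v}{4 + v} = - \frac{2 \left(73 + v\right)}{4 + v}$)
$b{\left(44 \right)} - s{\left(-6,-63 \right)} = \frac{2 \left(-73 - 44\right)}{4 + 44} - \left(-26 - 6\right) = \frac{2 \left(-73 - 44\right)}{48} - -32 = 2 \cdot \frac{1}{48} \left(-117\right) + 32 = - \frac{39}{8} + 32 = \frac{217}{8}$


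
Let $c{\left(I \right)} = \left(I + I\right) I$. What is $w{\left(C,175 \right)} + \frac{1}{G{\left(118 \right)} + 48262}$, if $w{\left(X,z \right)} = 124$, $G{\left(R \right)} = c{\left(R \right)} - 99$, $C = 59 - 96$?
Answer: $\frac{9425365}{76011} \approx 124.0$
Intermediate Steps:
$C = -37$
$c{\left(I \right)} = 2 I^{2}$ ($c{\left(I \right)} = 2 I I = 2 I^{2}$)
$G{\left(R \right)} = -99 + 2 R^{2}$ ($G{\left(R \right)} = 2 R^{2} - 99 = -99 + 2 R^{2}$)
$w{\left(C,175 \right)} + \frac{1}{G{\left(118 \right)} + 48262} = 124 + \frac{1}{\left(-99 + 2 \cdot 118^{2}\right) + 48262} = 124 + \frac{1}{\left(-99 + 2 \cdot 13924\right) + 48262} = 124 + \frac{1}{\left(-99 + 27848\right) + 48262} = 124 + \frac{1}{27749 + 48262} = 124 + \frac{1}{76011} = \frac{9425365}{76011}$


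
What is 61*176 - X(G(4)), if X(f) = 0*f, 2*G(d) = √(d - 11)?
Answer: 10736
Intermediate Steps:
G(d) = √(-11 + d)/2 (G(d) = √(d - 11)/2 = √(-11 + d)/2)
X(f) = 0
61*176 - X(G(4)) = 61*176 - 1*0 = 10736 + 0 = 10736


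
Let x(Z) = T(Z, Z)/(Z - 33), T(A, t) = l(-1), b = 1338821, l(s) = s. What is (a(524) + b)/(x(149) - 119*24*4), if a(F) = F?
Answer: -31072804/265037 ≈ -117.24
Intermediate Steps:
T(A, t) = -1
x(Z) = -1/(-33 + Z) (x(Z) = -1/(Z - 33) = -1/(-33 + Z))
(a(524) + b)/(x(149) - 119*24*4) = (524 + 1338821)/(-1/(-33 + 149) - 119*24*4) = 1339345/(-1/116 - 2856*4) = 1339345/(-1*1/116 - 11424) = 1339345/(-1/116 - 11424) = 1339345/(-1325185/116) = 1339345*(-116/1325185) = -31072804/265037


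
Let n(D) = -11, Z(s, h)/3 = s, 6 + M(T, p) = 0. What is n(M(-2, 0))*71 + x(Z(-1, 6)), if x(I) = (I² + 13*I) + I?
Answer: -814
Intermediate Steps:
M(T, p) = -6 (M(T, p) = -6 + 0 = -6)
Z(s, h) = 3*s
x(I) = I² + 14*I
n(M(-2, 0))*71 + x(Z(-1, 6)) = -11*71 + (3*(-1))*(14 + 3*(-1)) = -781 - 3*(14 - 3) = -781 - 3*11 = -781 - 33 = -814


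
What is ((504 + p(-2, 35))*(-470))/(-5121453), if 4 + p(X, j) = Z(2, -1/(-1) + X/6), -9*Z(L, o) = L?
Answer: 2114060/46093077 ≈ 0.045865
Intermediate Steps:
Z(L, o) = -L/9
p(X, j) = -38/9 (p(X, j) = -4 - ⅑*2 = -4 - 2/9 = -38/9)
((504 + p(-2, 35))*(-470))/(-5121453) = ((504 - 38/9)*(-470))/(-5121453) = ((4498/9)*(-470))*(-1/5121453) = -2114060/9*(-1/5121453) = 2114060/46093077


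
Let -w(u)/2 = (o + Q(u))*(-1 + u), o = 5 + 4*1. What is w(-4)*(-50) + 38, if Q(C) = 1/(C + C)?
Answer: -8799/2 ≈ -4399.5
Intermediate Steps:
Q(C) = 1/(2*C)
o = 9 (o = 5 + 4 = 9)
w(u) = -2*(-1 + u)*(9 + 1/(2*u)) (w(u) = -2*(9 + 1/(2*u))*(-1 + u) = -2*(-1 + u)*(9 + 1/(2*u)))
w(-4)*(-50) + 38 = (17 + 1/(-4) - 18*(-4))*(-50) + 38 = (17 - ¼ + 72)*(-50) + 38 = (355/4)*(-50) + 38 = -8875/2 + 38 = -8799/2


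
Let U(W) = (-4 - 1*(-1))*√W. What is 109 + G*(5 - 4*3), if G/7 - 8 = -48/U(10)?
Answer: -283 - 392*√10/5 ≈ -530.92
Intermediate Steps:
U(W) = -3*√W (U(W) = (-4 + 1)*√W = -3*√W)
G = 56 + 56*√10/5 (G = 56 + 7*(-48*(-√10/30)) = 56 + 7*(-(-8)*√10/5) = 56 + 7*(8*√10/5) = 56 + 56*√10/5 ≈ 91.417)
109 + G*(5 - 4*3) = 109 + (56 + 56*√10/5)*(5 - 4*3) = 109 + (56 + 56*√10/5)*(5 - 12) = 109 + (56 + 56*√10/5)*(-7) = 109 + (-392 - 392*√10/5) = -283 - 392*√10/5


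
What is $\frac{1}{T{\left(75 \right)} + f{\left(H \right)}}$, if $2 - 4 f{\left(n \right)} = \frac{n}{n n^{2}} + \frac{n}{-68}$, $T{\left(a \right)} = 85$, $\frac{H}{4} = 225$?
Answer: $\frac{55080000}{4891589983} \approx 0.01126$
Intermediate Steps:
$H = 900$ ($H = 4 \cdot 225 = 900$)
$f{\left(n \right)} = \frac{1}{2} - \frac{1}{4 n^{2}} + \frac{n}{272}$ ($f{\left(n \right)} = \frac{1}{2} - \frac{\frac{n}{n n^{2}} + \frac{n}{-68}}{4} = \frac{1}{2} - \frac{\frac{n}{n^{3}} + n \left(- \frac{1}{68}\right)}{4} = \frac{1}{2} - \frac{\frac{n}{n^{3}} - \frac{n}{68}}{4} = \frac{1}{2} - \frac{\frac{1}{n^{2}} - \frac{n}{68}}{4} = \frac{1}{2} + \left(- \frac{1}{4 n^{2}} + \frac{n}{272}\right) = \frac{1}{2} - \frac{1}{4 n^{2}} + \frac{n}{272}$)
$\frac{1}{T{\left(75 \right)} + f{\left(H \right)}} = \frac{1}{85 + \frac{-68 + 900^{2} \left(136 + 900\right)}{272 \cdot 810000}} = \frac{1}{85 + \frac{1}{272} \cdot \frac{1}{810000} \left(-68 + 810000 \cdot 1036\right)} = \frac{1}{85 + \frac{1}{272} \cdot \frac{1}{810000} \left(-68 + 839160000\right)} = \frac{1}{85 + \frac{1}{272} \cdot \frac{1}{810000} \cdot 839159932} = \frac{1}{85 + \frac{209789983}{55080000}} = \frac{1}{\frac{4891589983}{55080000}} = \frac{55080000}{4891589983}$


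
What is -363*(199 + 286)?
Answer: -176055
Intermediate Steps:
-363*(199 + 286) = -363*485 = -176055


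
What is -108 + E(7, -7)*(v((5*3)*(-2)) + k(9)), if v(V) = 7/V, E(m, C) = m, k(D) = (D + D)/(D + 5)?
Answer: -3019/30 ≈ -100.63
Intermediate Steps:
k(D) = 2*D/(5 + D) (k(D) = (2*D)/(5 + D) = 2*D/(5 + D))
-108 + E(7, -7)*(v((5*3)*(-2)) + k(9)) = -108 + 7*(7/(((5*3)*(-2))) + 2*9/(5 + 9)) = -108 + 7*(7/((15*(-2))) + 2*9/14) = -108 + 7*(7/(-30) + 2*9*(1/14)) = -108 + 7*(7*(-1/30) + 9/7) = -108 + 7*(-7/30 + 9/7) = -108 + 7*(221/210) = -108 + 221/30 = -3019/30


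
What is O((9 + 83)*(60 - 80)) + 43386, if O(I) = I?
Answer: 41546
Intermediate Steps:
O((9 + 83)*(60 - 80)) + 43386 = (9 + 83)*(60 - 80) + 43386 = 92*(-20) + 43386 = -1840 + 43386 = 41546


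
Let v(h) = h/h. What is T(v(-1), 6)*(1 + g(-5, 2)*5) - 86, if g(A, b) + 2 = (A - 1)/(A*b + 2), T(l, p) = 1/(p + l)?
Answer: -347/4 ≈ -86.750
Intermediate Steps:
v(h) = 1
T(l, p) = 1/(l + p)
g(A, b) = -2 + (-1 + A)/(2 + A*b) (g(A, b) = -2 + (A - 1)/(A*b + 2) = -2 + (-1 + A)/(2 + A*b))
T(v(-1), 6)*(1 + g(-5, 2)*5) - 86 = (1 + ((-5 - 5 - 2*(-5)*2)/(2 - 5*2))*5)/(1 + 6) - 86 = (1 + ((-5 - 5 + 20)/(2 - 10))*5)/7 - 86 = (1 + (10/(-8))*5)/7 - 86 = (1 - ⅛*10*5)/7 - 86 = (1 - 5/4*5)/7 - 86 = (1 - 25/4)/7 - 86 = (⅐)*(-21/4) - 86 = -¾ - 86 = -347/4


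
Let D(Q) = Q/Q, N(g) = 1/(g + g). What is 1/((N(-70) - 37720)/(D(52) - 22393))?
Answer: 1044960/1760267 ≈ 0.59364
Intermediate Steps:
N(g) = 1/(2*g)
D(Q) = 1
1/((N(-70) - 37720)/(D(52) - 22393)) = 1/(((½)/(-70) - 37720)/(1 - 22393)) = 1/(((½)*(-1/70) - 37720)/(-22392)) = 1/((-1/140 - 37720)*(-1/22392)) = 1/(-5280801/140*(-1/22392)) = 1/(1760267/1044960) = 1044960/1760267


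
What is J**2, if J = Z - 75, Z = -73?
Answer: 21904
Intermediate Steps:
J = -148 (J = -73 - 75 = -148)
J**2 = (-148)**2 = 21904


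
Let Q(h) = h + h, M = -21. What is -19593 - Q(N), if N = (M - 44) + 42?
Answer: -19547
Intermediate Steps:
N = -23 (N = (-21 - 44) + 42 = -65 + 42 = -23)
Q(h) = 2*h
-19593 - Q(N) = -19593 - 2*(-23) = -19593 - 1*(-46) = -19593 + 46 = -19547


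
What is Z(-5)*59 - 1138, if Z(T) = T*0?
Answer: -1138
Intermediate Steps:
Z(T) = 0
Z(-5)*59 - 1138 = 0*59 - 1138 = 0 - 1138 = -1138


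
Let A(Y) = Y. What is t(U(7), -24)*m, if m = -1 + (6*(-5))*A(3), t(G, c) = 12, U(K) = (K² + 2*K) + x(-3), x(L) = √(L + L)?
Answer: -1092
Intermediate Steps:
x(L) = √2*√L (x(L) = √(2*L) = √2*√L)
U(K) = K² + 2*K + I*√6 (U(K) = (K² + 2*K) + √2*√(-3) = (K² + 2*K) + √2*(I*√3) = (K² + 2*K) + I*√6 = K² + 2*K + I*√6)
m = -91 (m = -1 + (6*(-5))*3 = -1 - 30*3 = -1 - 90 = -91)
t(U(7), -24)*m = 12*(-91) = -1092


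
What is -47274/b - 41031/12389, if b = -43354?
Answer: -596590194/268556353 ≈ -2.2215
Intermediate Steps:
-47274/b - 41031/12389 = -47274/(-43354) - 41031/12389 = -47274*(-1/43354) - 41031*1/12389 = 23637/21677 - 41031/12389 = -596590194/268556353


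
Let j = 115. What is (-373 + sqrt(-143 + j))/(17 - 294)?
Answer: 373/277 - 2*I*sqrt(7)/277 ≈ 1.3466 - 0.019103*I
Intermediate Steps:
(-373 + sqrt(-143 + j))/(17 - 294) = (-373 + sqrt(-143 + 115))/(17 - 294) = (-373 + sqrt(-28))/(-277) = (-373 + 2*I*sqrt(7))*(-1/277) = 373/277 - 2*I*sqrt(7)/277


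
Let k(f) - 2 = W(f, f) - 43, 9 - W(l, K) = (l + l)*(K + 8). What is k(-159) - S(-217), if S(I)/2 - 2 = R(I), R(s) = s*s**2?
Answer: 20388572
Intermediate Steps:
W(l, K) = 9 - 2*l*(8 + K) (W(l, K) = 9 - (l + l)*(K + 8) = 9 - 2*l*(8 + K))
R(s) = s**3
S(I) = 4 + 2*I**3
k(f) = -32 - 16*f - 2*f**2 (k(f) = 2 + ((9 - 16*f - 2*f*f) - 43) = 2 + ((9 - 16*f - 2*f**2) - 43) = 2 + (-34 - 16*f - 2*f**2) = -32 - 16*f - 2*f**2)
k(-159) - S(-217) = (-32 - 16*(-159) - 2*(-159)**2) - (4 + 2*(-217)**3) = (-32 + 2544 - 2*25281) - (4 + 2*(-10218313)) = (-32 + 2544 - 50562) - (4 - 20436626) = -48050 - 1*(-20436622) = -48050 + 20436622 = 20388572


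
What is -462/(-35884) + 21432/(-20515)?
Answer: -379793979/368080130 ≈ -1.0318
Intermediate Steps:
-462/(-35884) + 21432/(-20515) = -462*(-1/35884) + 21432*(-1/20515) = 231/17942 - 21432/20515 = -379793979/368080130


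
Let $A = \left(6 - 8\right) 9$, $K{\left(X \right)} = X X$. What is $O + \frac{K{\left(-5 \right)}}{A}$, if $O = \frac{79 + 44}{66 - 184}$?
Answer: $- \frac{1291}{531} \approx -2.4313$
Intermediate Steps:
$O = - \frac{123}{118}$ ($O = \frac{123}{-118} = 123 \left(- \frac{1}{118}\right) = - \frac{123}{118} \approx -1.0424$)
$K{\left(X \right)} = X^{2}$
$A = -18$ ($A = \left(-2\right) 9 = -18$)
$O + \frac{K{\left(-5 \right)}}{A} = - \frac{123}{118} + \frac{\left(-5\right)^{2}}{-18} = - \frac{123}{118} - \frac{25}{18} = - \frac{1291}{531}$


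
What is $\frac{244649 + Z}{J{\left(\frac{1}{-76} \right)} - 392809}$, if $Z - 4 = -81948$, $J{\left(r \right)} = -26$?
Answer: $- \frac{10847}{26189} \approx -0.41418$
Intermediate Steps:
$Z = -81944$ ($Z = 4 - 81948 = -81944$)
$\frac{244649 + Z}{J{\left(\frac{1}{-76} \right)} - 392809} = \frac{244649 - 81944}{-26 - 392809} = \frac{162705}{-392835} = 162705 \left(- \frac{1}{392835}\right) = - \frac{10847}{26189}$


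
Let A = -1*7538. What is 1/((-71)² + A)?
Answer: -1/2497 ≈ -0.00040048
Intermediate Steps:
A = -7538
1/((-71)² + A) = 1/((-71)² - 7538) = 1/(5041 - 7538) = 1/(-2497) = -1/2497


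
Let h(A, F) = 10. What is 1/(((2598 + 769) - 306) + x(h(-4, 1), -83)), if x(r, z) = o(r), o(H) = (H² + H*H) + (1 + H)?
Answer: 1/3272 ≈ 0.00030562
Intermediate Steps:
o(H) = 1 + H + 2*H² (o(H) = (H² + H²) + (1 + H) = 2*H² + (1 + H) = 1 + H + 2*H²)
x(r, z) = 1 + r + 2*r²
1/(((2598 + 769) - 306) + x(h(-4, 1), -83)) = 1/(((2598 + 769) - 306) + (1 + 10 + 2*10²)) = 1/((3367 - 306) + (1 + 10 + 2*100)) = 1/(3061 + (1 + 10 + 200)) = 1/(3061 + 211) = 1/3272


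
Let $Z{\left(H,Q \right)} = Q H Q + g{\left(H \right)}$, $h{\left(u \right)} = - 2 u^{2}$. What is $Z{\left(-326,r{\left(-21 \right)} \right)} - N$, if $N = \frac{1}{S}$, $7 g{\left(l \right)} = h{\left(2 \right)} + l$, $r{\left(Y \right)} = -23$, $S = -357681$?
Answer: $- \frac{431904099665}{2503767} \approx -1.725 \cdot 10^{5}$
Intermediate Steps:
$g{\left(l \right)} = - \frac{8}{7} + \frac{l}{7}$ ($g{\left(l \right)} = \frac{- 2 \cdot 2^{2} + l}{7} = \frac{\left(-2\right) 4 + l}{7} = \frac{-8 + l}{7} = - \frac{8}{7} + \frac{l}{7}$)
$Z{\left(H,Q \right)} = - \frac{8}{7} + \frac{H}{7} + H Q^{2}$ ($Z{\left(H,Q \right)} = Q H Q + \left(- \frac{8}{7} + \frac{H}{7}\right) = H Q Q + \left(- \frac{8}{7} + \frac{H}{7}\right) = H Q^{2} + \left(- \frac{8}{7} + \frac{H}{7}\right) = - \frac{8}{7} + \frac{H}{7} + H Q^{2}$)
$N = - \frac{1}{357681}$ ($N = \frac{1}{-357681} = - \frac{1}{357681} \approx -2.7958 \cdot 10^{-6}$)
$Z{\left(-326,r{\left(-21 \right)} \right)} - N = \left(- \frac{8}{7} + \frac{1}{7} \left(-326\right) - 326 \left(-23\right)^{2}\right) - - \frac{1}{357681} = \left(- \frac{8}{7} - \frac{326}{7} - 172454\right) + \frac{1}{357681} = - \frac{1207512}{7} + \frac{1}{357681} = - \frac{431904099665}{2503767}$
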